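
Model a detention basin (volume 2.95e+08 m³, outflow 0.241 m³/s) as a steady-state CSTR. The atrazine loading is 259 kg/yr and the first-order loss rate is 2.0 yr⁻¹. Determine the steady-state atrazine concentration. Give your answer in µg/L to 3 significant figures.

0.433 µg/L

Outflow Q = 0.241 m³/s × 3.156e+07 s/yr = 7.605e+06 m³/yr.
Steady-state CSTR mass balance: W = Q·C + k·V·C, so C = W/(Q + kV).
Q + kV = 7.605e+06 + 2.0·2.95e+08 = 5.976e+08 m³/yr.
C = 259/5.976e+08 = 4.334e-07 kg/m³ = 0.0004334 mg/L = 0.4334 µg/L.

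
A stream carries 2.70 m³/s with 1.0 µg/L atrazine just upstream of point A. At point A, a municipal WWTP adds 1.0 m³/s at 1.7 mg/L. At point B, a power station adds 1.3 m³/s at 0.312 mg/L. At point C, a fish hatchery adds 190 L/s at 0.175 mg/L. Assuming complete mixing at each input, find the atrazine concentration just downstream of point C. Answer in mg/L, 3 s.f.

0.413 mg/L

1.0 µg/L = 0.001 mg/L.
After input A: C = (2.7·0.001 + 1·1.7) / 3.7 = 0.4602 mg/L.
After input B: C = (3.7·0.4602 + 1.3·0.312) / 5 = 0.4217 mg/L.
190 L/s = 0.19 m³/s.
After input C: C = (5·0.4217 + 0.19·0.175) / 5.19 = 0.4126 mg/L.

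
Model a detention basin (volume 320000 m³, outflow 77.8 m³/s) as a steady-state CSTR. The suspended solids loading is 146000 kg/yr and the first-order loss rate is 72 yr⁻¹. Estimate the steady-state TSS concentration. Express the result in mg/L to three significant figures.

0.0589 mg/L

Outflow Q = 77.8 m³/s × 3.156e+07 s/yr = 2.455e+09 m³/yr.
Steady-state CSTR mass balance: W = Q·C + k·V·C, so C = W/(Q + kV).
Q + kV = 2.455e+09 + 72·320000 = 2.478e+09 m³/yr.
C = 146000/2.478e+09 = 5.891e-05 kg/m³ = 0.05891 mg/L.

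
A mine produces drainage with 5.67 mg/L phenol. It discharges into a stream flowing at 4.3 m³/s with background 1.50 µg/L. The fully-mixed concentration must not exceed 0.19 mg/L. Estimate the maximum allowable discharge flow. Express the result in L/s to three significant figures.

148 L/s

1.50 µg/L = 0.0015 mg/L.
Mass balance at complete mixing: C_std·(Q_w + Q_r) = Q_w·C_e + Q_r·C_b.
Rearranging, Q_w = Q_r·(C_std − C_b)/(C_e − C_std) = 4.3·(0.19 − 0.0015) / (5.67 − 0.19) = 0.1479 m³/s.
= 147.9 L/s.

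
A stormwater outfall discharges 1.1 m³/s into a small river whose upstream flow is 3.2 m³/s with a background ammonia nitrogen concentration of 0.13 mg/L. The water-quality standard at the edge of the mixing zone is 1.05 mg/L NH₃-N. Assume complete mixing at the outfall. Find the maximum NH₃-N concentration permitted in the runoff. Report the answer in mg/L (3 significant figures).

3.73 mg/L

Mass balance: 1.05·4.3 = 1.1·Cₑ + 3.2·0.13.
Cₑ = (4.515 − 0.416) / 1.1 = 3.726 mg/L.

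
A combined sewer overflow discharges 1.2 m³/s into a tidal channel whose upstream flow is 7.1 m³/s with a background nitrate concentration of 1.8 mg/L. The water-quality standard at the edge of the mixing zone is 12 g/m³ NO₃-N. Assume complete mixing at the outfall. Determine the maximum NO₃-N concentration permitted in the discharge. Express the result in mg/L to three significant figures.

Mass balance: 12·8.3 = 1.2·Cₑ + 7.1·1.8.
Cₑ = (99.6 − 12.78) / 1.2 = 72.35 mg/L.

72.3 mg/L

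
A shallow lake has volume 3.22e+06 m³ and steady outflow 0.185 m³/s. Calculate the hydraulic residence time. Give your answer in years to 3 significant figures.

0.552 yr

Q = 0.185 m³/s × 3.156e+07 s/yr = 5.838e+06 m³/yr.
Hydraulic residence time τ = V/Q = 3.22e+06/5.838e+06 = 0.5515 yr.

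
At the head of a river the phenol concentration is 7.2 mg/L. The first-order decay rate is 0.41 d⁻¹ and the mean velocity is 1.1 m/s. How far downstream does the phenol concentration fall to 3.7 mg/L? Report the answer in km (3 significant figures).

From C = C₀·e^(−kt), t = ln(C₀/C)/k = ln(7.2/3.7)/0.41 = 0.6657/0.41 = 1.624 d.
Distance = v·t = 1.1 m/s × 1.403e+05 s = 1.543e+05 m = 154.3 km.

154 km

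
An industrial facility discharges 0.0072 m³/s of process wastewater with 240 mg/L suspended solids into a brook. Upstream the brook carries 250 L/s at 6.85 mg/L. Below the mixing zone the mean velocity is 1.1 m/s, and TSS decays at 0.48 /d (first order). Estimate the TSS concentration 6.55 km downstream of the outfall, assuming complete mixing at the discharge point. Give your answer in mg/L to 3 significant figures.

12.9 mg/L

250 L/s = 0.25 m³/s.
After complete mixing, C₀ = (0.0072·240 + 0.25·6.85) / 0.2572 = 13.38 mg/L.
Travel time t = 6550 m / 1.1 m/s = 5955 s = 0.06892 d.
C = 13.38·exp(−0.48·0.06892) = 13.38·0.9675 = 12.94 mg/L.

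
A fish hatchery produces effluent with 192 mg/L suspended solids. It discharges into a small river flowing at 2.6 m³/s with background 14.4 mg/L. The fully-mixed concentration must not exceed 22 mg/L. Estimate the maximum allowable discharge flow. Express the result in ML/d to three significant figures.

10.0 ML/d

Mass balance at complete mixing: C_std·(Q_w + Q_r) = Q_w·C_e + Q_r·C_b.
Rearranging, Q_w = Q_r·(C_std − C_b)/(C_e − C_std) = 2.6·(22 − 14.4) / (192 − 22) = 0.1162 m³/s.
= 10.04 ML/d.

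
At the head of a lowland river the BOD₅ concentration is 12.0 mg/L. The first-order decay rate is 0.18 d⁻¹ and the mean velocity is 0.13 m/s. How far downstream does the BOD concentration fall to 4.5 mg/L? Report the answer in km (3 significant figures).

From C = C₀·e^(−kt), t = ln(C₀/C)/k = ln(12.0/4.5)/0.18 = 0.9808/0.18 = 5.449 d.
Distance = v·t = 0.13 m/s × 4.708e+05 s = 6.12e+04 m = 61.2 km.

61.2 km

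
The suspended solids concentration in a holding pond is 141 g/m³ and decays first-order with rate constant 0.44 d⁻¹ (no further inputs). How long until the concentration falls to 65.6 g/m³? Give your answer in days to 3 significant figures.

1.74 d

t = ln(C₀/C)/k = ln(141/65.6)/0.44 = 0.7652/0.44 = 1.739 d.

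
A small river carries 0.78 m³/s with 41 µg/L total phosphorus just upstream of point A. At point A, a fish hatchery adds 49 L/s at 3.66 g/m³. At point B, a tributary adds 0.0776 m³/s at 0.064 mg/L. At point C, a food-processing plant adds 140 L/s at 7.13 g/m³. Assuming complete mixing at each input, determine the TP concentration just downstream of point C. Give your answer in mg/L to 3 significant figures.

41 µg/L = 0.041 mg/L.
49 L/s = 0.049 m³/s.
After input A: C = (0.78·0.041 + 0.049·3.66) / 0.829 = 0.2549 mg/L.
After input B: C = (0.829·0.2549 + 0.0776·0.064) / 0.9066 = 0.2386 mg/L.
140 L/s = 0.14 m³/s.
After input C: C = (0.9066·0.2386 + 0.14·7.13) / 1.047 = 1.16 mg/L.

1.16 mg/L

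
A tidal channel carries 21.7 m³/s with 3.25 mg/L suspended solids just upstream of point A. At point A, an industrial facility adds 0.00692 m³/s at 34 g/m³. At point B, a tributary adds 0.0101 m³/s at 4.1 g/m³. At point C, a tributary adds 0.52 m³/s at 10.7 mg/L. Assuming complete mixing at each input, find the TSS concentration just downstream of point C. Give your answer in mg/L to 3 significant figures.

3.43 mg/L

After input A: C = (21.7·3.25 + 0.00692·34) / 21.71 = 3.26 mg/L.
After input B: C = (21.71·3.26 + 0.0101·4.1) / 21.72 = 3.26 mg/L.
After input C: C = (21.72·3.26 + 0.52·10.7) / 22.24 = 3.434 mg/L.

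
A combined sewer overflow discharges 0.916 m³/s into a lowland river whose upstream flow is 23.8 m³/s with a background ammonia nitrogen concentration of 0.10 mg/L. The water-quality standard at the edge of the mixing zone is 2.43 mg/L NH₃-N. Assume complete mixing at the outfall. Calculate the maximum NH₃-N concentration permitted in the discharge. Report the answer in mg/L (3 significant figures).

Mass balance: 2.43·24.72 = 0.916·Cₑ + 23.8·0.1.
Cₑ = (60.06 − 2.38) / 0.916 = 62.97 mg/L.

63.0 mg/L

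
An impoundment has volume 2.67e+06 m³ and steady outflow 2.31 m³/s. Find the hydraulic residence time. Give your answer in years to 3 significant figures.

Q = 2.31 m³/s × 3.156e+07 s/yr = 7.29e+07 m³/yr.
Hydraulic residence time τ = V/Q = 2.67e+06/7.29e+07 = 0.03663 yr.

0.0366 yr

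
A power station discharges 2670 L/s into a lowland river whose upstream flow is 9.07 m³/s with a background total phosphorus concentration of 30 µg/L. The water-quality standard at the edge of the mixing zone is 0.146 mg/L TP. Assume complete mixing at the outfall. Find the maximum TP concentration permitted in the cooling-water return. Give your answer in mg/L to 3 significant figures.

0.540 mg/L

2670 L/s = 2.67 m³/s.
30 µg/L = 0.03 mg/L.
Mass balance: 0.146·11.74 = 2.67·Cₑ + 9.07·0.03.
Cₑ = (1.714 − 0.2721) / 2.67 = 0.5401 mg/L.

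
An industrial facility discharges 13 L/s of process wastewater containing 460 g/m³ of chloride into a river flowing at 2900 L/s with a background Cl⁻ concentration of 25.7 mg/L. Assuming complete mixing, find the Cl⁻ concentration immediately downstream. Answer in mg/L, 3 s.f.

13 L/s = 0.013 m³/s.
2900 L/s = 2.9 m³/s.
Conservation of mass across the mixing zone: C = (0.013·460 + 2.9·25.7) / (0.013 + 2.9) = 80.51/2.913 = 27.64 mg/L.

27.6 mg/L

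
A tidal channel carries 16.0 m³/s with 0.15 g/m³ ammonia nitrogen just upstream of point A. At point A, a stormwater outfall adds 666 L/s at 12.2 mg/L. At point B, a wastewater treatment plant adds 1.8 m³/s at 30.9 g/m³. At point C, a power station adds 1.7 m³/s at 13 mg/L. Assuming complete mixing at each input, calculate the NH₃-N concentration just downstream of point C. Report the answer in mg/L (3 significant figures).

4.38 mg/L

666 L/s = 0.666 m³/s.
After input A: C = (16·0.15 + 0.666·12.2) / 16.67 = 0.6315 mg/L.
After input B: C = (16.67·0.6315 + 1.8·30.9) / 18.47 = 3.582 mg/L.
After input C: C = (18.47·3.582 + 1.7·13) / 20.17 = 4.376 mg/L.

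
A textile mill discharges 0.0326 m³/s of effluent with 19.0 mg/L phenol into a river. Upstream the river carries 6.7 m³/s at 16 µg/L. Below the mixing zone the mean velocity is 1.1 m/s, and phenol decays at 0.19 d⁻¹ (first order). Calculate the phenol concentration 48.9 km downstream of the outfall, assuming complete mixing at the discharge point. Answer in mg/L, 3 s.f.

16 µg/L = 0.016 mg/L.
After complete mixing, C₀ = (0.0326·19 + 6.7·0.016) / 6.733 = 0.1079 mg/L.
Travel time t = 4.89e+04 m / 1.1 m/s = 4.445e+04 s = 0.5145 d.
C = 0.1079·exp(−0.19·0.5145) = 0.1079·0.9069 = 0.09787 mg/L.

0.0979 mg/L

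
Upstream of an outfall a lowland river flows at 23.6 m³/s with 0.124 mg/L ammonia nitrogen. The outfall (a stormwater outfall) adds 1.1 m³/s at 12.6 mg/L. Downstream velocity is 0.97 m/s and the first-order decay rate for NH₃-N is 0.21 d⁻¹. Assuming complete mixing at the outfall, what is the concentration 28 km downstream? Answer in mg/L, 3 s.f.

0.634 mg/L

After complete mixing, C₀ = (1.1·12.6 + 23.6·0.124) / 24.7 = 0.6796 mg/L.
Travel time t = 2.8e+04 m / 0.97 m/s = 2.887e+04 s = 0.3341 d.
C = 0.6796·exp(−0.21·0.3341) = 0.6796·0.9322 = 0.6336 mg/L.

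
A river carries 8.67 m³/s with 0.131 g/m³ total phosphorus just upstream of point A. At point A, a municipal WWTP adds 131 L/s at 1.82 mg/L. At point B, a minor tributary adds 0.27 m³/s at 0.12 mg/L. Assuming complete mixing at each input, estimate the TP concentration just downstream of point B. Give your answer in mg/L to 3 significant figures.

131 L/s = 0.131 m³/s.
After input A: C = (8.67·0.131 + 0.131·1.82) / 8.801 = 0.1561 mg/L.
After input B: C = (8.801·0.1561 + 0.27·0.12) / 9.071 = 0.1551 mg/L.

0.155 mg/L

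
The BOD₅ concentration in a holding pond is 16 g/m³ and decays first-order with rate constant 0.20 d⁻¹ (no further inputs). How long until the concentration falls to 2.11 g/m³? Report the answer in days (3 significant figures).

t = ln(C₀/C)/k = ln(16/2.11)/0.20 = 2.026/0.20 = 10.13 d.

10.1 d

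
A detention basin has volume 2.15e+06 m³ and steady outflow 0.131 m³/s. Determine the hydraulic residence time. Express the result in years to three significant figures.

0.520 yr

Q = 0.131 m³/s × 3.156e+07 s/yr = 4.134e+06 m³/yr.
Hydraulic residence time τ = V/Q = 2.15e+06/4.134e+06 = 0.5201 yr.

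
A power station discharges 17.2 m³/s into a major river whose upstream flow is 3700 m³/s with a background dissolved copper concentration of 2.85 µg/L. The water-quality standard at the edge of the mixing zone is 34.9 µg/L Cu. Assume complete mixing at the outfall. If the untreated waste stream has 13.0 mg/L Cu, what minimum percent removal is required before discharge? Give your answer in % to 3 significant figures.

2.85 µg/L = 0.00285 mg/L.
34.9 µg/L = 0.0349 mg/L.
Mass balance: 0.0349·3717 = 17.2·Cₑ + 3700·0.00285.
Cₑ = (129.7 − 10.54) / 17.2 = 6.929 mg/L.
Required removal = 1 − 6.929/13.0 = 46.7 %.

46.7 %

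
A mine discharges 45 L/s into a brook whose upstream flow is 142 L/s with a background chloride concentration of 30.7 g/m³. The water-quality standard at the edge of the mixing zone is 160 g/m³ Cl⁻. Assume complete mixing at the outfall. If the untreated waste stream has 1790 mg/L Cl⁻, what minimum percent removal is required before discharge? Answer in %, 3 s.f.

45 L/s = 0.045 m³/s.
142 L/s = 0.142 m³/s.
Mass balance: 160·0.187 = 0.045·Cₑ + 0.142·30.7.
Cₑ = (29.92 − 4.359) / 0.045 = 568 mg/L.
Required removal = 1 − 568/1790 = 68.27 %.

68.3 %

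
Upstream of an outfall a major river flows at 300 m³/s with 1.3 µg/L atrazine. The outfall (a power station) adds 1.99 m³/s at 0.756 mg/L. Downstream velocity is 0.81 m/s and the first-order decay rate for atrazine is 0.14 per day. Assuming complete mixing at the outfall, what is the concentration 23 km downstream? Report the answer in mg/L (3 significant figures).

1.3 µg/L = 0.0013 mg/L.
After complete mixing, C₀ = (1.99·0.756 + 300·0.0013) / 302 = 0.006273 mg/L.
Travel time t = 2.3e+04 m / 0.81 m/s = 2.84e+04 s = 0.3286 d.
C = 0.006273·exp(−0.14·0.3286) = 0.006273·0.955 = 0.005991 mg/L.

0.00599 mg/L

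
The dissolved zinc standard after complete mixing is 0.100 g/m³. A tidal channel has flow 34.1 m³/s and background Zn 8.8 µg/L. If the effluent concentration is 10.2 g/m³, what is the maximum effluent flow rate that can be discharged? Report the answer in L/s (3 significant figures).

8.8 µg/L = 0.0088 mg/L.
Mass balance at complete mixing: C_std·(Q_w + Q_r) = Q_w·C_e + Q_r·C_b.
Rearranging, Q_w = Q_r·(C_std − C_b)/(C_e − C_std) = 34.1·(0.1 − 0.0088) / (10.2 − 0.1) = 0.3079 m³/s.
= 307.9 L/s.

308 L/s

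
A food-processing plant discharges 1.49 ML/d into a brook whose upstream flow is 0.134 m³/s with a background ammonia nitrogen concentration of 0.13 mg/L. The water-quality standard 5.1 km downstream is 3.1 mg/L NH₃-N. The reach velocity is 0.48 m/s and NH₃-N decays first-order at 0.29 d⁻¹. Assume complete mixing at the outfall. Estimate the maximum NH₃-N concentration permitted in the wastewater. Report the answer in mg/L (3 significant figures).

1.49 ML/d = 0.01725 m³/s.
Travel time to the compliance point: t = 5100/0.48 = 1.062e+04 s = 0.123 d; decay factor exp(−0.29·0.123) = 0.965.
So the concentration just after mixing may be at most 3.1/0.965 = 3.213 mg/L.
Mass balance: 3.213·0.1512 = 0.01725·Cₑ + 0.134·0.13.
Cₑ = (0.4859 − 0.01742) / 0.01725 = 27.16 mg/L.

27.2 mg/L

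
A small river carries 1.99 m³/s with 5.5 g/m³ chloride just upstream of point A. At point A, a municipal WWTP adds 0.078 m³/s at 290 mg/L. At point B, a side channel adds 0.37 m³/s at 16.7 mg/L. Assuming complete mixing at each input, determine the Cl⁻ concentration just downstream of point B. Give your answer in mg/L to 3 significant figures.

After input A: C = (1.99·5.5 + 0.078·290) / 2.068 = 16.23 mg/L.
After input B: C = (2.068·16.23 + 0.37·16.7) / 2.438 = 16.3 mg/L.

16.3 mg/L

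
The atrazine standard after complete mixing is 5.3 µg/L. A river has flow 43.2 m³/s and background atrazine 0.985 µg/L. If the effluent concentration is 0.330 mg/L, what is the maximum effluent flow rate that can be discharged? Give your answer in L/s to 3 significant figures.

574 L/s

0.985 µg/L = 0.000985 mg/L.
5.3 µg/L = 0.0053 mg/L.
Mass balance at complete mixing: C_std·(Q_w + Q_r) = Q_w·C_e + Q_r·C_b.
Rearranging, Q_w = Q_r·(C_std − C_b)/(C_e − C_std) = 43.2·(0.0053 − 0.000985) / (0.33 − 0.0053) = 0.5741 m³/s.
= 574.1 L/s.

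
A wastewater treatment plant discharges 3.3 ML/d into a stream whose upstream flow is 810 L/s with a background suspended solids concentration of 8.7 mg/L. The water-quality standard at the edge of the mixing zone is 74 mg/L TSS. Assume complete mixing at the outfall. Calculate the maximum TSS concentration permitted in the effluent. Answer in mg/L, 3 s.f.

1460 mg/L

3.3 ML/d = 0.03819 m³/s.
810 L/s = 0.81 m³/s.
Mass balance: 74·0.8482 = 0.03819·Cₑ + 0.81·8.7.
Cₑ = (62.77 − 7.047) / 0.03819 = 1459 mg/L.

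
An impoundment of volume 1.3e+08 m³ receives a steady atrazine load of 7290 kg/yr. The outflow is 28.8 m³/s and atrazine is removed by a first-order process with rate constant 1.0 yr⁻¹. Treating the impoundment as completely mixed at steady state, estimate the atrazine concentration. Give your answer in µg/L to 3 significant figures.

7.02 µg/L

Outflow Q = 28.8 m³/s × 3.156e+07 s/yr = 9.089e+08 m³/yr.
Steady-state CSTR mass balance: W = Q·C + k·V·C, so C = W/(Q + kV).
Q + kV = 9.089e+08 + 1.0·1.3e+08 = 1.039e+09 m³/yr.
C = 7290/1.039e+09 = 7.017e-06 kg/m³ = 0.007017 mg/L = 7.017 µg/L.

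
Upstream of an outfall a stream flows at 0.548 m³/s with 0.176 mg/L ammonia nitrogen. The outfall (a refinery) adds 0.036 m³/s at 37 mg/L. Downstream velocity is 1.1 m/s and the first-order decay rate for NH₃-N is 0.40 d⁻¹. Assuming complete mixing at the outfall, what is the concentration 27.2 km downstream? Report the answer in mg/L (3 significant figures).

After complete mixing, C₀ = (0.036·37 + 0.548·0.176) / 0.584 = 2.446 mg/L.
Travel time t = 2.72e+04 m / 1.1 m/s = 2.473e+04 s = 0.2862 d.
C = 2.446·exp(−0.40·0.2862) = 2.446·0.8918 = 2.181 mg/L.

2.18 mg/L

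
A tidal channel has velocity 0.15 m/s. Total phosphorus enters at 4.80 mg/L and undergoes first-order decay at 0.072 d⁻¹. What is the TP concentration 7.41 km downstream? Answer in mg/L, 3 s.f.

Travel time t = 7.41 km / 0.15 m/s = 7410/0.15 = 4.94e+04 s = 0.5718 d.
First-order decay: C = 4.80·exp(−0.072·0.5718) = 4.80·0.9597 = 4.606 mg/L.

4.61 mg/L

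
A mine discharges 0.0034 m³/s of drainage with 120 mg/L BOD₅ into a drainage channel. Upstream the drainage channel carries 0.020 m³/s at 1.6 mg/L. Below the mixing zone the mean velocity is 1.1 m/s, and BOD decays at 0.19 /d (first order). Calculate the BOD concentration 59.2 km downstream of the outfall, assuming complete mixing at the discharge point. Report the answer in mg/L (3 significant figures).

16.7 mg/L

After complete mixing, C₀ = (0.0034·120 + 0.02·1.6) / 0.0234 = 18.8 mg/L.
Travel time t = 5.92e+04 m / 1.1 m/s = 5.382e+04 s = 0.6229 d.
C = 18.8·exp(−0.19·0.6229) = 18.8·0.8884 = 16.7 mg/L.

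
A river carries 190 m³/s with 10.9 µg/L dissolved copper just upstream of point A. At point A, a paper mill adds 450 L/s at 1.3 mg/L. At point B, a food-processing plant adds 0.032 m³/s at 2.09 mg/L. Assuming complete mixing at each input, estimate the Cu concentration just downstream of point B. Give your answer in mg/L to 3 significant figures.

10.9 µg/L = 0.0109 mg/L.
450 L/s = 0.45 m³/s.
After input A: C = (190·0.0109 + 0.45·1.3) / 190.4 = 0.01395 mg/L.
After input B: C = (190.4·0.01395 + 0.032·2.09) / 190.5 = 0.01429 mg/L.

0.0143 mg/L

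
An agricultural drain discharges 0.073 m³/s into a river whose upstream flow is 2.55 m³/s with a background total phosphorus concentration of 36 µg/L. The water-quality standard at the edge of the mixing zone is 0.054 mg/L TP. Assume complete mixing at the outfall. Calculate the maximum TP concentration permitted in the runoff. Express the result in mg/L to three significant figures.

0.683 mg/L

36 µg/L = 0.036 mg/L.
Mass balance: 0.054·2.623 = 0.073·Cₑ + 2.55·0.036.
Cₑ = (0.1416 − 0.0918) / 0.073 = 0.6828 mg/L.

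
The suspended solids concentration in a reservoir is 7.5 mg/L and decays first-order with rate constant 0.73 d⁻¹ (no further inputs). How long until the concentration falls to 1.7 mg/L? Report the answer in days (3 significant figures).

t = ln(C₀/C)/k = ln(7.5/1.7)/0.73 = 1.484/0.73 = 2.033 d.

2.03 d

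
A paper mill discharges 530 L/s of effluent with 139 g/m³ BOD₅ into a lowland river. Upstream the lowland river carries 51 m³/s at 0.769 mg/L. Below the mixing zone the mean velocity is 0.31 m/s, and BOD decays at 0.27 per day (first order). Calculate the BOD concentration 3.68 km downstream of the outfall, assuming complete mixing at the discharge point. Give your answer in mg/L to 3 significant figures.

2.11 mg/L

530 L/s = 0.53 m³/s.
After complete mixing, C₀ = (0.53·139 + 51·0.769) / 51.53 = 2.191 mg/L.
Travel time t = 3680 m / 0.31 m/s = 1.187e+04 s = 0.1374 d.
C = 2.191·exp(−0.27·0.1374) = 2.191·0.9636 = 2.111 mg/L.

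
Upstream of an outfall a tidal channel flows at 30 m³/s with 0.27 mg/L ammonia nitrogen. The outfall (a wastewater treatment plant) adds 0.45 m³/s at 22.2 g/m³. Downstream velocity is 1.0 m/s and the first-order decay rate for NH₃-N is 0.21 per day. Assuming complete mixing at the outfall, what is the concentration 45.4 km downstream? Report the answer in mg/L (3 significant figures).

0.532 mg/L

After complete mixing, C₀ = (0.45·22.2 + 30·0.27) / 30.45 = 0.5941 mg/L.
Travel time t = 4.54e+04 m / 1.0 m/s = 4.54e+04 s = 0.5255 d.
C = 0.5941·exp(−0.21·0.5255) = 0.5941·0.8955 = 0.532 mg/L.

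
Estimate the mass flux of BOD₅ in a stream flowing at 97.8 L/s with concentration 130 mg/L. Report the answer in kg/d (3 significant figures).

97.8 L/s = 0.0978 m³/s.
Mass flux = Q·C = 0.0978 m³/s × 130 g/m³ = 12.71 g/s.
= 12.71 g/s × 86.4 = 1098 kg/d.

1100 kg/d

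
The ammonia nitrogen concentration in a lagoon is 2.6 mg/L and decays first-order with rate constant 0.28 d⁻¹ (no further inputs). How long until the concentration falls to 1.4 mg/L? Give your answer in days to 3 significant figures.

2.21 d

t = ln(C₀/C)/k = ln(2.6/1.4)/0.28 = 0.619/0.28 = 2.211 d.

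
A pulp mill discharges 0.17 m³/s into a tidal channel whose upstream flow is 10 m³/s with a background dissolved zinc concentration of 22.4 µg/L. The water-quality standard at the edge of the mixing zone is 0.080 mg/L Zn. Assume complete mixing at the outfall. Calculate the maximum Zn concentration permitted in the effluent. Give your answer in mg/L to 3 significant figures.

3.47 mg/L

22.4 µg/L = 0.0224 mg/L.
Mass balance: 0.08·10.17 = 0.17·Cₑ + 10·0.0224.
Cₑ = (0.8136 − 0.224) / 0.17 = 3.468 mg/L.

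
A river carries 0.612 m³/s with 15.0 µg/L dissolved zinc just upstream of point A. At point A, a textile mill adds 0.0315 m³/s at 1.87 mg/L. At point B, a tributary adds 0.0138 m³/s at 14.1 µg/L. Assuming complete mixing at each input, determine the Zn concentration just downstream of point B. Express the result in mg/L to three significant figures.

0.104 mg/L

15.0 µg/L = 0.015 mg/L.
After input A: C = (0.612·0.015 + 0.0315·1.87) / 0.6435 = 0.1058 mg/L.
14.1 µg/L = 0.0141 mg/L.
After input B: C = (0.6435·0.1058 + 0.0138·0.0141) / 0.6573 = 0.1039 mg/L.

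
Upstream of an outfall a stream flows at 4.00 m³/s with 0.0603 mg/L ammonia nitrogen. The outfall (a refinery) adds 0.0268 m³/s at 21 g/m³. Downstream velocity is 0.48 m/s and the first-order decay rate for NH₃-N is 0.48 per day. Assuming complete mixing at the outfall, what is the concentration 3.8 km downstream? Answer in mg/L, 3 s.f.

After complete mixing, C₀ = (0.0268·21 + 4·0.0603) / 4.027 = 0.1997 mg/L.
Travel time t = 3800 m / 0.48 m/s = 7917 s = 0.09163 d.
C = 0.1997·exp(−0.48·0.09163) = 0.1997·0.957 = 0.1911 mg/L.

0.191 mg/L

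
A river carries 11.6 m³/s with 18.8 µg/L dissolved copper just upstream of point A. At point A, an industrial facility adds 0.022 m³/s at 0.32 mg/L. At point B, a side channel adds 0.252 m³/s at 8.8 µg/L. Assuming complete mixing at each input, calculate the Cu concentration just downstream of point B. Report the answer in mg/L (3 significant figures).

18.8 µg/L = 0.0188 mg/L.
After input A: C = (11.6·0.0188 + 0.022·0.32) / 11.62 = 0.01937 mg/L.
8.8 µg/L = 0.0088 mg/L.
After input B: C = (11.62·0.01937 + 0.252·0.0088) / 11.87 = 0.01915 mg/L.

0.0191 mg/L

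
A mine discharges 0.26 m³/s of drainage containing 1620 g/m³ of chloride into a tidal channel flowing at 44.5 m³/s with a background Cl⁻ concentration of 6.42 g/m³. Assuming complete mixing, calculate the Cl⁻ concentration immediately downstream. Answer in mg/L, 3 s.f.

15.8 mg/L

By mass balance at complete mixing, C = (0.26·1620 + 44.5·6.42) / (0.26 + 44.5) = 706.9/44.76 = 15.79 mg/L.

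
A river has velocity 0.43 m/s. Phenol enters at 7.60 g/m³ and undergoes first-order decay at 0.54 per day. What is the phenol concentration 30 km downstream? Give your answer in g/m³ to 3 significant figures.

4.91 g/m³

Travel time t = 30 km / 0.43 m/s = 3e+04/0.43 = 6.977e+04 s = 0.8075 d.
First-order decay: C = 7.60·exp(−0.54·0.8075) = 7.60·0.6466 = 4.914 g/m³.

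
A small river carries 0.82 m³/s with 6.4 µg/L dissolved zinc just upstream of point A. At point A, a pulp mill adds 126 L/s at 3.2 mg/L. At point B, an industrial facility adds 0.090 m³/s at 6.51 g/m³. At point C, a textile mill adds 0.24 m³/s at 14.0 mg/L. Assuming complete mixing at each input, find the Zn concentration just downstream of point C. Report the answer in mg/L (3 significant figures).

6.4 µg/L = 0.0064 mg/L.
126 L/s = 0.126 m³/s.
After input A: C = (0.82·0.0064 + 0.126·3.2) / 0.946 = 0.4318 mg/L.
After input B: C = (0.946·0.4318 + 0.09·6.51) / 1.036 = 0.9598 mg/L.
After input C: C = (1.036·0.9598 + 0.24·14) / 1.276 = 3.412 mg/L.

3.41 mg/L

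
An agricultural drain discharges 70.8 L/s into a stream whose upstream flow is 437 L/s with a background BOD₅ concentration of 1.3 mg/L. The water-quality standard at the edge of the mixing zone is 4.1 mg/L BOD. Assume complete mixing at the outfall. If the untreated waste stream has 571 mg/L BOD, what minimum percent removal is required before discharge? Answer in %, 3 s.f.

96.3 %

70.8 L/s = 0.0708 m³/s.
437 L/s = 0.437 m³/s.
Mass balance: 4.1·0.5078 = 0.0708·Cₑ + 0.437·1.3.
Cₑ = (2.082 − 0.5681) / 0.0708 = 21.38 mg/L.
Required removal = 1 − 21.38/571 = 96.26 %.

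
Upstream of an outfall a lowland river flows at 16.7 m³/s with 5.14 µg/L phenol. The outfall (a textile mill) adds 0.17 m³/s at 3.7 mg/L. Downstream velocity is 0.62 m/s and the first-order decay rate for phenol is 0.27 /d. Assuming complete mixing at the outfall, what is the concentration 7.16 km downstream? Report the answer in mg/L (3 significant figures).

5.14 µg/L = 0.00514 mg/L.
After complete mixing, C₀ = (0.17·3.7 + 16.7·0.00514) / 16.87 = 0.04237 mg/L.
Travel time t = 7160 m / 0.62 m/s = 1.155e+04 s = 0.1337 d.
C = 0.04237·exp(−0.27·0.1337) = 0.04237·0.9646 = 0.04087 mg/L.

0.0409 mg/L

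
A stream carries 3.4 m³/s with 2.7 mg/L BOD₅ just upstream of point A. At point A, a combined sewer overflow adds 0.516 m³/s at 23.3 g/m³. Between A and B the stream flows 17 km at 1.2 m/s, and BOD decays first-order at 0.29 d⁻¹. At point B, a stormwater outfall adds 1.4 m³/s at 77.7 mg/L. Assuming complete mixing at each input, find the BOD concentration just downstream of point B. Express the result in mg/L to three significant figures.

After input A: C = (3.4·2.7 + 0.516·23.3) / 3.916 = 5.414 mg/L.
Over the 17 km reach to input B (t = 1.417e+04 s = 0.164 d), decay gives C = 5.414·exp(−0.29·0.164) = 5.163 mg/L.
After input B: C = (3.916·5.163 + 1.4·77.7) / 5.316 = 24.27 mg/L.

24.3 mg/L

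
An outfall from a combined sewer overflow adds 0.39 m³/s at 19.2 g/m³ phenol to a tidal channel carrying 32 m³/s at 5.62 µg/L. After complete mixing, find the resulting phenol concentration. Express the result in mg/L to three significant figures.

5.62 µg/L = 0.00562 mg/L.
By mass balance at complete mixing, C = (0.39·19.2 + 32·0.00562) / (0.39 + 32) = 7.668/32.39 = 0.2367 mg/L.

0.237 mg/L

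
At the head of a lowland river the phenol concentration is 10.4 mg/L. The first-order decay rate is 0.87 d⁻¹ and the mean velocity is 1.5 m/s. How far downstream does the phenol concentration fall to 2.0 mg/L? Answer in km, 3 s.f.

From C = C₀·e^(−kt), t = ln(C₀/C)/k = ln(10.4/2.0)/0.87 = 1.649/0.87 = 1.895 d.
Distance = v·t = 1.5 m/s × 1.637e+05 s = 2.456e+05 m = 245.6 km.

246 km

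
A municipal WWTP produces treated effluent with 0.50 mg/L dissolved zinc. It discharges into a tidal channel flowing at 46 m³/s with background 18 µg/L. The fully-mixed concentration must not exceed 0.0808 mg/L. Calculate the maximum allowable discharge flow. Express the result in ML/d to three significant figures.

18 µg/L = 0.018 mg/L.
Mass balance at complete mixing: C_std·(Q_w + Q_r) = Q_w·C_e + Q_r·C_b.
Rearranging, Q_w = Q_r·(C_std − C_b)/(C_e − C_std) = 46·(0.0808 − 0.018) / (0.5 − 0.0808) = 6.891 m³/s.
= 595.4 ML/d.

595 ML/d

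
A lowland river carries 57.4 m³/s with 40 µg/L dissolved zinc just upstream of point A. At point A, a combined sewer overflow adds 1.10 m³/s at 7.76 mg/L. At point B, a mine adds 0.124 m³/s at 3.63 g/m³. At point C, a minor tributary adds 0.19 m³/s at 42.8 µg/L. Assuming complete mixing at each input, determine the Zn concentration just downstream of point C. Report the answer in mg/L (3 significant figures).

40 µg/L = 0.04 mg/L.
After input A: C = (57.4·0.04 + 1.1·7.76) / 58.5 = 0.1852 mg/L.
After input B: C = (58.5·0.1852 + 0.124·3.63) / 58.62 = 0.1924 mg/L.
42.8 µg/L = 0.0428 mg/L.
After input C: C = (58.62·0.1924 + 0.19·0.0428) / 58.81 = 0.192 mg/L.

0.192 mg/L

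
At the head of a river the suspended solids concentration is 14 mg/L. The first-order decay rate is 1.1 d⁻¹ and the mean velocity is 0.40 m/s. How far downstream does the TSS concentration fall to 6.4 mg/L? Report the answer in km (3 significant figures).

24.6 km

From C = C₀·e^(−kt), t = ln(C₀/C)/k = ln(14/6.4)/1.1 = 0.7828/1.1 = 0.7116 d.
Distance = v·t = 0.40 m/s × 6.148e+04 s = 2.459e+04 m = 24.59 km.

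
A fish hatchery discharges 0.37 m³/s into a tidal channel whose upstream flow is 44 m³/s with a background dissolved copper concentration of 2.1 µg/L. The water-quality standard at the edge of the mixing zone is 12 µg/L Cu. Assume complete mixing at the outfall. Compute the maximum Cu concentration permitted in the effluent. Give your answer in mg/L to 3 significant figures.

1.19 mg/L

2.1 µg/L = 0.0021 mg/L.
12 µg/L = 0.012 mg/L.
Mass balance: 0.012·44.37 = 0.37·Cₑ + 44·0.0021.
Cₑ = (0.5324 − 0.0924) / 0.37 = 1.189 mg/L.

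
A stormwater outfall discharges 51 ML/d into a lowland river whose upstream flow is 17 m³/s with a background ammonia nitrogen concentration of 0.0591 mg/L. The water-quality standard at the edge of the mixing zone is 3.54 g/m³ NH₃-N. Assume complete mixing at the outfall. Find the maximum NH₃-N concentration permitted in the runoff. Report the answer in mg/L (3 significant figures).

51 ML/d = 0.5903 m³/s.
Mass balance: 3.54·17.59 = 0.5903·Cₑ + 17·0.0591.
Cₑ = (62.27 − 1.005) / 0.5903 = 103.8 mg/L.

104 mg/L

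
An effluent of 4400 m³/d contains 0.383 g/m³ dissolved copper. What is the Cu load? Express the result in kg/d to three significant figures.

1.69 kg/d

4400 m³/d = 0.05093 m³/s.
Mass flux = Q·C = 0.05093 m³/s × 0.383 g/m³ = 0.0195 g/s.
= 0.0195 g/s × 86.4 = 1.685 kg/d.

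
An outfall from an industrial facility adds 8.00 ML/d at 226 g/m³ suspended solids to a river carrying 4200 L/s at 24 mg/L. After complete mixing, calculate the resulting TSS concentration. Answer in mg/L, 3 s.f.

8.00 ML/d = 0.09259 m³/s.
4200 L/s = 4.2 m³/s.
By mass balance at complete mixing, C = (0.09259·226 + 4.2·24) / (0.09259 + 4.2) = 121.7/4.293 = 28.36 mg/L.

28.4 mg/L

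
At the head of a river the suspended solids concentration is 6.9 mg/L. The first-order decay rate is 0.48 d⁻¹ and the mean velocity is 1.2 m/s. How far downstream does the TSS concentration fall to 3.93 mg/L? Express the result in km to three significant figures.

From C = C₀·e^(−kt), t = ln(C₀/C)/k = ln(6.9/3.93)/0.48 = 0.5629/0.48 = 1.173 d.
Distance = v·t = 1.2 m/s × 1.013e+05 s = 1.216e+05 m = 121.6 km.

122 km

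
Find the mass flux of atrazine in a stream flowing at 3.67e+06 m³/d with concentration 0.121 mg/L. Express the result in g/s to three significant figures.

3.67e+06 m³/d = 42.48 m³/s.
Mass flux = Q·C = 42.48 m³/s × 0.121 g/m³ = 5.14 g/s.

5.14 g/s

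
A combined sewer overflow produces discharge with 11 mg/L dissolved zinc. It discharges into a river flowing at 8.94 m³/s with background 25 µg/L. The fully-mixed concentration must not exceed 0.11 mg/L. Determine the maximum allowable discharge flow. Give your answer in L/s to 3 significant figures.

69.8 L/s

25 µg/L = 0.025 mg/L.
Mass balance at complete mixing: C_std·(Q_w + Q_r) = Q_w·C_e + Q_r·C_b.
Rearranging, Q_w = Q_r·(C_std − C_b)/(C_e − C_std) = 8.94·(0.11 − 0.025) / (11 − 0.11) = 0.06978 m³/s.
= 69.78 L/s.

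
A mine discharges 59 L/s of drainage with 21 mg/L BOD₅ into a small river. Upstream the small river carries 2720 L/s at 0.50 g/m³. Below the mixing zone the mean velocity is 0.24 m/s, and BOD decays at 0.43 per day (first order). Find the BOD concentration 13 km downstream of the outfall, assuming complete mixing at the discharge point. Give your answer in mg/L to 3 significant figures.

59 L/s = 0.059 m³/s.
2720 L/s = 2.72 m³/s.
After complete mixing, C₀ = (0.059·21 + 2.72·0.5) / 2.779 = 0.9352 mg/L.
Travel time t = 1.3e+04 m / 0.24 m/s = 5.417e+04 s = 0.6269 d.
C = 0.9352·exp(−0.43·0.6269) = 0.9352·0.7637 = 0.7142 mg/L.

0.714 mg/L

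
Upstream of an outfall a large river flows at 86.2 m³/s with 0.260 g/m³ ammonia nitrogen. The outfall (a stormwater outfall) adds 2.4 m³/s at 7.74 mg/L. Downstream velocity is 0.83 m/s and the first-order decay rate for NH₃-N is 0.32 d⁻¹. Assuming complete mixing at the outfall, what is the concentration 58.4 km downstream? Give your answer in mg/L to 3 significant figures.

0.356 mg/L

After complete mixing, C₀ = (2.4·7.74 + 86.2·0.26) / 88.6 = 0.4626 mg/L.
Travel time t = 5.84e+04 m / 0.83 m/s = 7.036e+04 s = 0.8144 d.
C = 0.4626·exp(−0.32·0.8144) = 0.4626·0.7706 = 0.3565 mg/L.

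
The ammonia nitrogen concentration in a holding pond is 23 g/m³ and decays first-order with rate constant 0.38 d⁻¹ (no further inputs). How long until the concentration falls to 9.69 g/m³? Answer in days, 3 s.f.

2.27 d

t = ln(C₀/C)/k = ln(23/9.69)/0.38 = 0.8644/0.38 = 2.275 d.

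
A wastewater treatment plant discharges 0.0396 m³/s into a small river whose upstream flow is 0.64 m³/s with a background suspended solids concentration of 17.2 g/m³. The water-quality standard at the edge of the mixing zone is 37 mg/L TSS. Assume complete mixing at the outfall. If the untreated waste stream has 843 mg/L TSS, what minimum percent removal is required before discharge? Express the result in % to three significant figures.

57.7 %

Mass balance: 37·0.6796 = 0.0396·Cₑ + 0.64·17.2.
Cₑ = (25.15 − 11.01) / 0.0396 = 357 mg/L.
Required removal = 1 − 357/843 = 57.65 %.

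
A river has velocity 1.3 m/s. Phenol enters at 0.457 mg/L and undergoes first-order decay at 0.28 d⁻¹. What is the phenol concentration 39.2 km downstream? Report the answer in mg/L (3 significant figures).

Travel time t = 39.2 km / 1.3 m/s = 3.92e+04/1.3 = 3.015e+04 s = 0.349 d.
First-order decay: C = 0.457·exp(−0.28·0.349) = 0.457·0.9069 = 0.4145 mg/L.

0.414 mg/L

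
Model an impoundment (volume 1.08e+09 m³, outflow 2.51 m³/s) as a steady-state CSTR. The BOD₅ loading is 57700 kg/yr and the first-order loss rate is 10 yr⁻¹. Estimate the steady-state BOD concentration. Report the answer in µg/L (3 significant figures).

Outflow Q = 2.51 m³/s × 3.156e+07 s/yr = 7.921e+07 m³/yr.
Steady-state CSTR mass balance: W = Q·C + k·V·C, so C = W/(Q + kV).
Q + kV = 7.921e+07 + 10·1.08e+09 = 1.088e+10 m³/yr.
C = 57700/1.088e+10 = 5.304e-06 kg/m³ = 0.005304 mg/L = 5.304 µg/L.

5.30 µg/L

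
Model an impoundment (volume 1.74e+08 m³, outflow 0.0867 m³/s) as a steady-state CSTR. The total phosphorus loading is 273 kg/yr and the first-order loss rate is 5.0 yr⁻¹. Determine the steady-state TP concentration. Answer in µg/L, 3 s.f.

0.313 µg/L

Outflow Q = 0.0867 m³/s × 3.156e+07 s/yr = 2.736e+06 m³/yr.
Steady-state CSTR mass balance: W = Q·C + k·V·C, so C = W/(Q + kV).
Q + kV = 2.736e+06 + 5.0·1.74e+08 = 8.727e+08 m³/yr.
C = 273/8.727e+08 = 3.128e-07 kg/m³ = 0.0003128 mg/L = 0.3128 µg/L.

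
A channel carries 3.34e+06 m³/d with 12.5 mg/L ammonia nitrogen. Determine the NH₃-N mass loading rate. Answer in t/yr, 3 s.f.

3.34e+06 m³/d = 38.66 m³/s.
Mass flux = Q·C = 38.66 m³/s × 12.5 g/m³ = 483.2 g/s.
= 483.2 g/s × 31.56 = 1.525e+04 t/yr.

15200 t/yr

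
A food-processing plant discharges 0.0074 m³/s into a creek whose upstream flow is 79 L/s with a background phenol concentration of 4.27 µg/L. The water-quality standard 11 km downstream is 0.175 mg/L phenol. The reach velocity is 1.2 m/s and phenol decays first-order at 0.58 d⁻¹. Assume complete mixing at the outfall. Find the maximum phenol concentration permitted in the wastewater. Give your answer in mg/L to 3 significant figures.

2.13 mg/L

79 L/s = 0.079 m³/s.
4.27 µg/L = 0.00427 mg/L.
Travel time to the compliance point: t = 1.1e+04/1.2 = 9167 s = 0.1061 d; decay factor exp(−0.58·0.1061) = 0.9403.
So the concentration just after mixing may be at most 0.175/0.9403 = 0.1861 mg/L.
Mass balance: 0.1861·0.0864 = 0.0074·Cₑ + 0.079·0.00427.
Cₑ = (0.01608 − 0.0003373) / 0.0074 = 2.127 mg/L.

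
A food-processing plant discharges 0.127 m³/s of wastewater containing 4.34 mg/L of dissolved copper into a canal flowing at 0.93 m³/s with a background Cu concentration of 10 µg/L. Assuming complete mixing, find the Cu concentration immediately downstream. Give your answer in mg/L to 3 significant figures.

0.530 mg/L

10 µg/L = 0.01 mg/L.
By mass balance at complete mixing, C = (0.127·4.34 + 0.93·0.01) / (0.127 + 0.93) = 0.5605/1.057 = 0.5303 mg/L.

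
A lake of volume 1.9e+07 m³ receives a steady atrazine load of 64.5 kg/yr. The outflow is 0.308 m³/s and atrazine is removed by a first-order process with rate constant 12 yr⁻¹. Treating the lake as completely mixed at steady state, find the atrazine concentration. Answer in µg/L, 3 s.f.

0.271 µg/L

Outflow Q = 0.308 m³/s × 3.156e+07 s/yr = 9.72e+06 m³/yr.
Steady-state CSTR mass balance: W = Q·C + k·V·C, so C = W/(Q + kV).
Q + kV = 9.72e+06 + 12·1.9e+07 = 2.377e+08 m³/yr.
C = 64.5/2.377e+08 = 2.713e-07 kg/m³ = 0.0002713 mg/L = 0.2713 µg/L.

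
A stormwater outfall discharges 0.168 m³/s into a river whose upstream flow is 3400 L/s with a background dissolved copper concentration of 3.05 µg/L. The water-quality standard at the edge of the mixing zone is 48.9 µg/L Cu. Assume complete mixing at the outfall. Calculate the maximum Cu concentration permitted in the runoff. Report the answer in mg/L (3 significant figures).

0.977 mg/L

3400 L/s = 3.4 m³/s.
3.05 µg/L = 0.00305 mg/L.
48.9 µg/L = 0.0489 mg/L.
Mass balance: 0.0489·3.568 = 0.168·Cₑ + 3.4·0.00305.
Cₑ = (0.1745 − 0.01037) / 0.168 = 0.9768 mg/L.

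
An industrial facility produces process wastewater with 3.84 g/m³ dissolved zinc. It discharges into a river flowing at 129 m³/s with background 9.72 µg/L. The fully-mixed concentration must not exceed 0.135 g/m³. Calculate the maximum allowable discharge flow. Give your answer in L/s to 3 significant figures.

4360 L/s

9.72 µg/L = 0.00972 mg/L.
Mass balance at complete mixing: C_std·(Q_w + Q_r) = Q_w·C_e + Q_r·C_b.
Rearranging, Q_w = Q_r·(C_std − C_b)/(C_e − C_std) = 129·(0.135 − 0.00972) / (3.84 − 0.135) = 4.362 m³/s.
= 4362 L/s.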